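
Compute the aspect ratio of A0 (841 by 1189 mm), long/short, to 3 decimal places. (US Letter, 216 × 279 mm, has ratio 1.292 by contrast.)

1.414

1189 / 841 = 1.414
Matches √2 ≈ 1.414 — the ISO 216 defining ratio.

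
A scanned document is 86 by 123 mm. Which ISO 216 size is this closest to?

B7 (88 × 125 mm)

Aspect ratio 123/86 ≈ 1.430 (ISO target is √2 ≈ 1.414).
In the B-series (B0 = 1000 × 1414 mm): B7 = 88 × 125 mm.
Off by 4 mm total — nearest standard size.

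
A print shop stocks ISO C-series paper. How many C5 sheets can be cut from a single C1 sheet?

16

Each ISO step halves the sheet: 1 × C1 → 2 × C2 → 4 × C3 → 8 × C4 → …
From C1 to C5 is 4 halving steps: 2^4 = 16.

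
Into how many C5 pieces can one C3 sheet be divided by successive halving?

4

Each ISO step halves the sheet: 1 × C3 → 2 × C4 → 4 × C5
From C3 to C5 is 2 halving steps: 2^2 = 4.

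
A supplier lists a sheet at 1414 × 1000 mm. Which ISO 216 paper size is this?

Aspect ratio 1414/1000 ≈ 1.414 — close to the ISO √2 ≈ 1.414.
In the B-series (B0 = 1000 × 1414 mm): B0 = 1000 × 1414 mm.

B0 (1000 × 1414 mm)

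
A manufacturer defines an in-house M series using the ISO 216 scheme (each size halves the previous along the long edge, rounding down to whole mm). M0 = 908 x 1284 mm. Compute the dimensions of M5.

M1: ⌊1284/2⌋ × 908 = 642 × 908 mm
M2: ⌊908/2⌋ × 642 = 454 × 642 mm
M3: ⌊642/2⌋ × 454 = 321 × 454 mm
M4: ⌊454/2⌋ × 321 = 227 × 321 mm
M5: ⌊321/2⌋ × 227 = 160 × 227 mm

160 × 227 mm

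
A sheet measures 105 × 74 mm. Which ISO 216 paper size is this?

A7 (74 × 105 mm)

Aspect ratio 105/74 ≈ 1.419 — close to the ISO √2 ≈ 1.414.
In the A-series (A0 area = 1 m²): A7 = 74 × 105 mm.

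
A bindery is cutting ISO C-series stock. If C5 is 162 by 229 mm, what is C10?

28 × 40 mm

C6: ⌊229/2⌋ × 162 = 114 × 162 mm
C7: ⌊162/2⌋ × 114 = 81 × 114 mm
C8: ⌊114/2⌋ × 81 = 57 × 81 mm
C9: ⌊81/2⌋ × 57 = 40 × 57 mm
C10: ⌊57/2⌋ × 40 = 28 × 40 mm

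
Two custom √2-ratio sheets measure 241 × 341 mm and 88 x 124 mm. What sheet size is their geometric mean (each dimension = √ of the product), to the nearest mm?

146 × 206 mm

Short side: √(241 · 88) = √21208 ≈ 145.6 → 146 mm
Long side: √(341 · 124) = √42284 ≈ 205.6 → 206 mm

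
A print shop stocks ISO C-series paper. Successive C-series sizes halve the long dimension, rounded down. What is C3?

324 × 458 mm

C0 = 917 × 1297 mm (C0 is the geometric mean of A0 and B0, aspect 1:√2).
C1: ⌊1297/2⌋ × 917 = 648 × 917 mm
C2: ⌊917/2⌋ × 648 = 458 × 648 mm
C3: ⌊648/2⌋ × 458 = 324 × 458 mm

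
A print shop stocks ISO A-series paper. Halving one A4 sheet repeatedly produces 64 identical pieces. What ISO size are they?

64 = 2^6, so 6 halving steps.
A4 → A5 → … → A10 after 6 steps.

A10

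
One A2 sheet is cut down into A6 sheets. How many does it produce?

Each ISO step halves the sheet: 1 × A2 → 2 × A3 → 4 × A4 → 8 × A5 → …
From A2 to A6 is 4 halving steps: 2^4 = 16.

16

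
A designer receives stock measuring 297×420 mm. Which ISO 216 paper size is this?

Aspect ratio 420/297 ≈ 1.414 — close to the ISO √2 ≈ 1.414.
In the A-series (A0 area = 1 m²): A3 = 297 × 420 mm.

A3 (297 × 420 mm)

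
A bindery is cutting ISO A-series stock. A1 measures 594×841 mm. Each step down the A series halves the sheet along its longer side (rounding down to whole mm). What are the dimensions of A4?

210 × 297 mm

A2: ⌊841/2⌋ × 594 = 420 × 594 mm
A3: ⌊594/2⌋ × 420 = 297 × 420 mm
A4: ⌊420/2⌋ × 297 = 210 × 297 mm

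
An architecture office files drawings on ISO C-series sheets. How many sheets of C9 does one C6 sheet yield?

C6 = 114 × 162 mm; C9 = 40 × 57 mm.
Each halving step doubles the count; 3 steps from C6 to C9.
2^3 = 8.

8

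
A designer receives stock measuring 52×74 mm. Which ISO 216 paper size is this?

Aspect ratio 74/52 ≈ 1.423 — close to the ISO √2 ≈ 1.414.
In the A-series (A0 area = 1 m²): A8 = 52 × 74 mm.

A8 (52 × 74 mm)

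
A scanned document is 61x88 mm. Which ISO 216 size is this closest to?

B8 (62 × 88 mm)

Aspect ratio 88/61 ≈ 1.443 (ISO target is √2 ≈ 1.414).
In the B-series (B0 = 1000 × 1414 mm): B8 = 62 × 88 mm.
Off by 1 mm total — nearest standard size.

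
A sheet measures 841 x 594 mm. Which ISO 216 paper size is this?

Aspect ratio 841/594 ≈ 1.416 — close to the ISO √2 ≈ 1.414.
In the A-series (A0 area = 1 m²): A1 = 594 × 841 mm.

A1 (594 × 841 mm)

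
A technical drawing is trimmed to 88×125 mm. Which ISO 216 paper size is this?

Aspect ratio 125/88 ≈ 1.420 — close to the ISO √2 ≈ 1.414.
In the B-series (B0 = 1000 × 1414 mm): B7 = 88 × 125 mm.

B7 (88 × 125 mm)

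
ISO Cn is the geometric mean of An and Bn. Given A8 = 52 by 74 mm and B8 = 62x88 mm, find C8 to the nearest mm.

57 × 81 mm

Short side: √(52 · 62) = √3224 ≈ 56.8 → 57 mm
Long side: √(74 · 88) = √6512 ≈ 80.7 → 81 mm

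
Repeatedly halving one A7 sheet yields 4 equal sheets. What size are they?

4 = 2^2, so 2 halving steps.
A7 → A8 → … → A9 after 2 steps.

A9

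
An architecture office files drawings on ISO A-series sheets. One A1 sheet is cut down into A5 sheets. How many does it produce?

16

Each ISO step halves the sheet: 1 × A1 → 2 × A2 → 4 × A3 → 8 × A4 → …
From A1 to A5 is 4 halving steps: 2^4 = 16.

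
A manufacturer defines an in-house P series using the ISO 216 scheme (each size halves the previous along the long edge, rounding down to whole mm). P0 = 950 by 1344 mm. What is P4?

P1 = 672 × 950 mm (from P0 by 1 halving).
P2: ⌊950/2⌋ × 672 = 475 × 672 mm
P3: ⌊672/2⌋ × 475 = 336 × 475 mm
P4: ⌊475/2⌋ × 336 = 237 × 336 mm

237 × 336 mm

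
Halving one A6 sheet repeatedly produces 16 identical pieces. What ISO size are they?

A10

16 = 2^4, so 4 halving steps.
A6 → A7 → … → A10 after 4 steps.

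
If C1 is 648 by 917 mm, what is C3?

C2: ⌊917/2⌋ × 648 = 458 × 648 mm
C3: ⌊648/2⌋ × 458 = 324 × 458 mm

324 × 458 mm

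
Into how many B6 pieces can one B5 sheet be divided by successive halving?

B5 = 176 × 250 mm; B6 = 125 × 176 mm.
Each halving step doubles the count; 1 step from B5 to B6.
2^1 = 2.

2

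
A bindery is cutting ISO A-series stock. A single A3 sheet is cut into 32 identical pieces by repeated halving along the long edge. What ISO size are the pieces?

A8

32 = 2^5, so 5 halving steps.
A3 → A4 → … → A8 after 5 steps.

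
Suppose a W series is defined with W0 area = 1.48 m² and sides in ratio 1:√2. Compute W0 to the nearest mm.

1023 × 1447 mm

Let the short side be w mm. Then w · w√2 = 1.48 m² = 1,480,000 mm².
w² = 1,480,000/√2, so w ≈ 1023.0 mm; long side = w√2 ≈ 1446.7 mm.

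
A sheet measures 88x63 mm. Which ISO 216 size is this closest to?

Aspect ratio 88/63 ≈ 1.397 (ISO target is √2 ≈ 1.414).
In the B-series (B0 = 1000 × 1414 mm): B8 = 62 × 88 mm.
Off by 1 mm total — nearest standard size.

B8 (62 × 88 mm)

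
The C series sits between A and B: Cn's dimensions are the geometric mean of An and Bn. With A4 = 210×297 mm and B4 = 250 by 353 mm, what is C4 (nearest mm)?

229 × 324 mm

Short side: √(210 · 250) = √52500 ≈ 229.1 → 229 mm
Long side: √(297 · 353) = √104841 ≈ 323.8 → 324 mm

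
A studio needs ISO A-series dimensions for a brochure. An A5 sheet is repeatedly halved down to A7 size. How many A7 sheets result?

Each ISO step halves the sheet: 1 × A5 → 2 × A6 → 4 × A7
From A5 to A7 is 2 halving steps: 2^2 = 4.

4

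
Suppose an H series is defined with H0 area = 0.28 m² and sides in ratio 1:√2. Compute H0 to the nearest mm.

Let the short side be w mm. Then w · w√2 = 0.28 m² = 280,000 mm².
w² = 280,000/√2, so w ≈ 445.0 mm; long side = w√2 ≈ 629.3 mm.

445 × 629 mm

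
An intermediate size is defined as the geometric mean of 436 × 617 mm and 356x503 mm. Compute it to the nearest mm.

Short side: √(436 · 356) = √155216 ≈ 394.0 → 394 mm
Long side: √(617 · 503) = √310351 ≈ 557.1 → 557 mm

394 × 557 mm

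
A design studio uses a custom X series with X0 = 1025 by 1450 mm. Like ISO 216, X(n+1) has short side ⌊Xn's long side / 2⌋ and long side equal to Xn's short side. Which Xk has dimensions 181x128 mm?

X0: 1025 × 1450 mm
X1: 725 × 1025 mm
X2: 512 × 725 mm
X3: 362 × 512 mm
X4: 256 × 362 mm
X5: 181 × 256 mm
X6: 128 × 181 mm
X7: 90 × 128 mm
→ matches X6.

X6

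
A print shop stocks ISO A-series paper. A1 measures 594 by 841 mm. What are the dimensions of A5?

148 × 210 mm

A2: ⌊841/2⌋ × 594 = 420 × 594 mm
A3: ⌊594/2⌋ × 420 = 297 × 420 mm
A4: ⌊420/2⌋ × 297 = 210 × 297 mm
A5: ⌊297/2⌋ × 210 = 148 × 210 mm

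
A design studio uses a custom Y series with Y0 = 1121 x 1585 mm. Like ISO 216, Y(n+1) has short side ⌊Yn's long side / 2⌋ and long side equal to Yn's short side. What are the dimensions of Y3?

396 × 560 mm

Y1: ⌊1585/2⌋ × 1121 = 792 × 1121 mm
Y2: ⌊1121/2⌋ × 792 = 560 × 792 mm
Y3: ⌊792/2⌋ × 560 = 396 × 560 mm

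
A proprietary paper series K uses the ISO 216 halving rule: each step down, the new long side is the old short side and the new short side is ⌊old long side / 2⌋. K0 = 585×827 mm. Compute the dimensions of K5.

103 × 146 mm

K1: ⌊827/2⌋ × 585 = 413 × 585 mm
K2: ⌊585/2⌋ × 413 = 292 × 413 mm
K3: ⌊413/2⌋ × 292 = 206 × 292 mm
K4: ⌊292/2⌋ × 206 = 146 × 206 mm
K5: ⌊206/2⌋ × 146 = 103 × 146 mm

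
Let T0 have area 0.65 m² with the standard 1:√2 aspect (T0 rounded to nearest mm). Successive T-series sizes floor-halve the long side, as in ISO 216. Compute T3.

239 × 339 mm

Let T0's short side be w mm. w · w√2 = 0.65 m² = 650,000 mm², so w ≈ 678.0 mm and w√2 ≈ 958.8 mm → T0 = 678 × 959 mm.
T1: ⌊959/2⌋ × 678 = 479 × 678 mm
T2: ⌊678/2⌋ × 479 = 339 × 479 mm
T3: ⌊479/2⌋ × 339 = 239 × 339 mm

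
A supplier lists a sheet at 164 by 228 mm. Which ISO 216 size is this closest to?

C5 (162 × 229 mm)

Aspect ratio 228/164 ≈ 1.390 (ISO target is √2 ≈ 1.414).
In the C-series (envelope sizes, between A and B): C5 = 162 × 229 mm.
Off by 3 mm total — nearest standard size.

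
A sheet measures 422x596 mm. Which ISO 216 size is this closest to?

A2 (420 × 594 mm)

Aspect ratio 596/422 ≈ 1.412 — close to the ISO √2 ≈ 1.414.
In the A-series (A0 area = 1 m²): A2 = 420 × 594 mm.
Off by 4 mm total — nearest standard size.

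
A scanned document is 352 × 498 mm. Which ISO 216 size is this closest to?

B3 (353 × 500 mm)

Aspect ratio 498/352 ≈ 1.415 — close to the ISO √2 ≈ 1.414.
In the B-series (B0 = 1000 × 1414 mm): B3 = 353 × 500 mm.
Off by 3 mm total — nearest standard size.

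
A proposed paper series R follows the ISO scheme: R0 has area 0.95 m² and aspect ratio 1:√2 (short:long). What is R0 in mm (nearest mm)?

820 × 1159 mm

Let the short side be w mm. Then w · w√2 = 0.95 m² = 950,000 mm².
w² = 950,000/√2, so w ≈ 819.6 mm; long side = w√2 ≈ 1159.1 mm.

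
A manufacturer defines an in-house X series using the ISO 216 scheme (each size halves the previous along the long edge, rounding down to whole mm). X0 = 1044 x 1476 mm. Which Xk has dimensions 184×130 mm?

X6

X0: 1044 × 1476 mm
X1: 738 × 1044 mm
X2: 522 × 738 mm
X3: 369 × 522 mm
X4: 261 × 369 mm
X5: 184 × 261 mm
X6: 130 × 184 mm
X7: 92 × 130 mm
→ matches X6.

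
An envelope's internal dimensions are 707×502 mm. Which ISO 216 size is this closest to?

B2 (500 × 707 mm)

Aspect ratio 707/502 ≈ 1.408 — close to the ISO √2 ≈ 1.414.
In the B-series (B0 = 1000 × 1414 mm): B2 = 500 × 707 mm.
Off by 2 mm total — nearest standard size.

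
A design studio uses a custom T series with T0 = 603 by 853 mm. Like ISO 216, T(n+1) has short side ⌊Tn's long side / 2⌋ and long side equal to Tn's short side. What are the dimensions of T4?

150 × 213 mm

T1: ⌊853/2⌋ × 603 = 426 × 603 mm
T2: ⌊603/2⌋ × 426 = 301 × 426 mm
T3: ⌊426/2⌋ × 301 = 213 × 301 mm
T4: ⌊301/2⌋ × 213 = 150 × 213 mm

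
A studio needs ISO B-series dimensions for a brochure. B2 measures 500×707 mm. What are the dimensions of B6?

125 × 176 mm

B3: ⌊707/2⌋ × 500 = 353 × 500 mm
B4: ⌊500/2⌋ × 353 = 250 × 353 mm
B5: ⌊353/2⌋ × 250 = 176 × 250 mm
B6: ⌊250/2⌋ × 176 = 125 × 176 mm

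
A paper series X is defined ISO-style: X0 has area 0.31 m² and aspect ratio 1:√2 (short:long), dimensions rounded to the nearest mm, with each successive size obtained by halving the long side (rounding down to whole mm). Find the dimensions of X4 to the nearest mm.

Let X0's short side be w mm. w · w√2 = 0.31 m² = 310,000 mm², so w ≈ 468.2 mm and w√2 ≈ 662.1 mm → X0 = 468 × 662 mm.
X1: ⌊662/2⌋ × 468 = 331 × 468 mm
X2: ⌊468/2⌋ × 331 = 234 × 331 mm
X3: ⌊331/2⌋ × 234 = 165 × 234 mm
X4: ⌊234/2⌋ × 165 = 117 × 165 mm

117 × 165 mm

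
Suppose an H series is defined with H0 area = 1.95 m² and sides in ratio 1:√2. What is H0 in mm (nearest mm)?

1174 × 1661 mm

Let the short side be w mm. Then w · w√2 = 1.95 m² = 1,950,000 mm².
w² = 1,950,000/√2, so w ≈ 1174.2 mm; long side = w√2 ≈ 1660.6 mm.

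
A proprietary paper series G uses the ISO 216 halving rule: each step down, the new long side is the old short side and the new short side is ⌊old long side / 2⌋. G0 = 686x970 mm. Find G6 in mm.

G1 = 485 × 686 mm (from G0 by 1 halving).
G2: ⌊686/2⌋ × 485 = 343 × 485 mm
G3: ⌊485/2⌋ × 343 = 242 × 343 mm
G4: ⌊343/2⌋ × 242 = 171 × 242 mm
G5: ⌊242/2⌋ × 171 = 121 × 171 mm
G6: ⌊171/2⌋ × 121 = 85 × 121 mm

85 × 121 mm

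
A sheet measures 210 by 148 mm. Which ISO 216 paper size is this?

Aspect ratio 210/148 ≈ 1.419 — close to the ISO √2 ≈ 1.414.
In the A-series (A0 area = 1 m²): A5 = 148 × 210 mm.

A5 (148 × 210 mm)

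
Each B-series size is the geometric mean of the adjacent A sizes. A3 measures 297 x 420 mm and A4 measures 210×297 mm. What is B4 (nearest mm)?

Short side: √(297 · 210) = √62370 ≈ 249.7 → 250 mm
Long side: √(420 · 297) = √124740 ≈ 353.2 → 353 mm

250 × 353 mm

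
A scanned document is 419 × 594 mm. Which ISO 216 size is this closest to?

A2 (420 × 594 mm)

Aspect ratio 594/419 ≈ 1.418 — close to the ISO √2 ≈ 1.414.
In the A-series (A0 area = 1 m²): A2 = 420 × 594 mm.
Off by 1 mm total — nearest standard size.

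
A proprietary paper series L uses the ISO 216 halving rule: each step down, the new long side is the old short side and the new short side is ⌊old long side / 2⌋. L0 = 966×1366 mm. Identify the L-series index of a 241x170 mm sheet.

L5

L0: 966 × 1366 mm
L1: 683 × 966 mm
L2: 483 × 683 mm
L3: 341 × 483 mm
L4: 241 × 341 mm
L5: 170 × 241 mm
L6: 120 × 170 mm
→ matches L5.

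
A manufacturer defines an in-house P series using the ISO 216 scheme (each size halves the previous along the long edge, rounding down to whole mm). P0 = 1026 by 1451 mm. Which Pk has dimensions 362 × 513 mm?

P0: 1026 × 1451 mm
P1: 725 × 1026 mm
P2: 513 × 725 mm
P3: 362 × 513 mm
P4: 256 × 362 mm
→ matches P3.

P3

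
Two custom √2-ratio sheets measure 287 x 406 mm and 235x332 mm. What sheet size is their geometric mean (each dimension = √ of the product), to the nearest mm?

260 × 367 mm

Short side: √(287 · 235) = √67445 ≈ 259.7 → 260 mm
Long side: √(406 · 332) = √134792 ≈ 367.1 → 367 mm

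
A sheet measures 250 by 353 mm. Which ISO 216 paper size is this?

Aspect ratio 353/250 ≈ 1.412 — close to the ISO √2 ≈ 1.414.
In the B-series (B0 = 1000 × 1414 mm): B4 = 250 × 353 mm.

B4 (250 × 353 mm)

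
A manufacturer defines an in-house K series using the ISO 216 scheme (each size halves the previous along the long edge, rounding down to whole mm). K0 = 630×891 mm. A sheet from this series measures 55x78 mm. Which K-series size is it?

K7

K0: 630 × 891 mm
K1: 445 × 630 mm
K2: 315 × 445 mm
K3: 222 × 315 mm
K4: 157 × 222 mm
K5: 111 × 157 mm
K6: 78 × 111 mm
K7: 55 × 78 mm
K8: 39 × 55 mm
→ matches K7.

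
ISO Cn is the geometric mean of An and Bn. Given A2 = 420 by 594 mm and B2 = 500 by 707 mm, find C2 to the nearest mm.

458 × 648 mm

Short side: √(420 · 500) = √210000 ≈ 458.3 → 458 mm
Long side: √(594 · 707) = √419958 ≈ 648.0 → 648 mm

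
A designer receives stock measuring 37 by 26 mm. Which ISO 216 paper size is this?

A10 (26 × 37 mm)

Aspect ratio 37/26 ≈ 1.423 — close to the ISO √2 ≈ 1.414.
In the A-series (A0 area = 1 m²): A10 = 26 × 37 mm.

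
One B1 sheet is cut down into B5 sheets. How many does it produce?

Each ISO step halves the sheet: 1 × B1 → 2 × B2 → 4 × B3 → 8 × B4 → …
From B1 to B5 is 4 halving steps: 2^4 = 16.

16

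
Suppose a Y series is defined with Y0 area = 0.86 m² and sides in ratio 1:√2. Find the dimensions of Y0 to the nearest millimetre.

780 × 1103 mm

Let the short side be w mm. Then w · w√2 = 0.86 m² = 860,000 mm².
w² = 860,000/√2, so w ≈ 779.8 mm; long side = w√2 ≈ 1102.8 mm.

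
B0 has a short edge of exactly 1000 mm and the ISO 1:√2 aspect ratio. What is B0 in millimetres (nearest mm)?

Short side = 1000 mm; long side = 1000√2 ≈ 1414.2 mm.

1000 × 1414 mm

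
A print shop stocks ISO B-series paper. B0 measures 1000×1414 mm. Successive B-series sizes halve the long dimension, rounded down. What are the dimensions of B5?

B1: ⌊1414/2⌋ × 1000 = 707 × 1000 mm
B2: ⌊1000/2⌋ × 707 = 500 × 707 mm
B3: ⌊707/2⌋ × 500 = 353 × 500 mm
B4: ⌊500/2⌋ × 353 = 250 × 353 mm
B5: ⌊353/2⌋ × 250 = 176 × 250 mm

176 × 250 mm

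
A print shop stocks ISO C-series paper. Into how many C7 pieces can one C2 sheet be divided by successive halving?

32

Each ISO step halves the sheet: 1 × C2 → 2 × C3 → 4 × C4 → 8 × C5 → …
From C2 to C7 is 5 halving steps: 2^5 = 32.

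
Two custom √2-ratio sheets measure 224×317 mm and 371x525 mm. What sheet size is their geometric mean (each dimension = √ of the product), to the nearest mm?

288 × 408 mm

Short side: √(224 · 371) = √83104 ≈ 288.3 → 288 mm
Long side: √(317 · 525) = √166425 ≈ 408.0 → 408 mm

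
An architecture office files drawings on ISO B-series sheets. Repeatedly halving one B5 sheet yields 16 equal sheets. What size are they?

B9

16 = 2^4, so 4 halving steps.
B5 → B6 → … → B9 after 4 steps.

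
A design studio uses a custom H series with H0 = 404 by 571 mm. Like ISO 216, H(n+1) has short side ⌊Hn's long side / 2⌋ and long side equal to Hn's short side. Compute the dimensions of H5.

71 × 101 mm

H1: ⌊571/2⌋ × 404 = 285 × 404 mm
H2: ⌊404/2⌋ × 285 = 202 × 285 mm
H3: ⌊285/2⌋ × 202 = 142 × 202 mm
H4: ⌊202/2⌋ × 142 = 101 × 142 mm
H5: ⌊142/2⌋ × 101 = 71 × 101 mm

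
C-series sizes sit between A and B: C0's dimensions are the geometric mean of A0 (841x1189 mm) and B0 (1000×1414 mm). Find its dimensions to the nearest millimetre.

Short: √(841 · 1000) = √841000 ≈ 917.1 mm.
Long: √(1189 · 1414) = √1681246 ≈ 1296.6 mm.

917 × 1297 mm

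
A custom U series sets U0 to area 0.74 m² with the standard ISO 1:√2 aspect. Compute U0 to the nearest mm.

723 × 1023 mm

Let the short side be w mm. Then w · w√2 = 0.74 m² = 740,000 mm².
w² = 740,000/√2, so w ≈ 723.4 mm; long side = w√2 ≈ 1023.0 mm.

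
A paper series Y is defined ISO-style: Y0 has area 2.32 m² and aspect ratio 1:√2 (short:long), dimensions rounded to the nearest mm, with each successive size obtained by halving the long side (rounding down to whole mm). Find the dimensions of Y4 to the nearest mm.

Let Y0's short side be w mm. w · w√2 = 2.32 m² = 2,320,000 mm², so w ≈ 1280.8 mm and w√2 ≈ 1811.3 mm → Y0 = 1281 × 1811 mm.
Y1: ⌊1811/2⌋ × 1281 = 905 × 1281 mm
Y2: ⌊1281/2⌋ × 905 = 640 × 905 mm
Y3: ⌊905/2⌋ × 640 = 452 × 640 mm
Y4: ⌊640/2⌋ × 452 = 320 × 452 mm

320 × 452 mm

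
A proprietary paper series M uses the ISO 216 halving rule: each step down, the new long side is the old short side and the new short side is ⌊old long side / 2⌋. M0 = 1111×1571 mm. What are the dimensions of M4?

M1: ⌊1571/2⌋ × 1111 = 785 × 1111 mm
M2: ⌊1111/2⌋ × 785 = 555 × 785 mm
M3: ⌊785/2⌋ × 555 = 392 × 555 mm
M4: ⌊555/2⌋ × 392 = 277 × 392 mm

277 × 392 mm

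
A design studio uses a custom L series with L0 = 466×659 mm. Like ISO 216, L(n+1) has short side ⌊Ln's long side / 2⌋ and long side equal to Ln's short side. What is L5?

82 × 116 mm

L1: ⌊659/2⌋ × 466 = 329 × 466 mm
L2: ⌊466/2⌋ × 329 = 233 × 329 mm
L3: ⌊329/2⌋ × 233 = 164 × 233 mm
L4: ⌊233/2⌋ × 164 = 116 × 164 mm
L5: ⌊164/2⌋ × 116 = 82 × 116 mm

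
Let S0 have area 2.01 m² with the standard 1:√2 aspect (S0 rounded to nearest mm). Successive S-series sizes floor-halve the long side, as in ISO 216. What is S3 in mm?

Let S0's short side be w mm. w · w√2 = 2.01 m² = 2,010,000 mm², so w ≈ 1192.2 mm and w√2 ≈ 1686.0 mm → S0 = 1192 × 1686 mm.
S1: ⌊1686/2⌋ × 1192 = 843 × 1192 mm
S2: ⌊1192/2⌋ × 843 = 596 × 843 mm
S3: ⌊843/2⌋ × 596 = 421 × 596 mm

421 × 596 mm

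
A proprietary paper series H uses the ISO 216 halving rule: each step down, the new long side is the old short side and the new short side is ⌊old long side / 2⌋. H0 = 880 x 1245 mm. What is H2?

H1: ⌊1245/2⌋ × 880 = 622 × 880 mm
H2: ⌊880/2⌋ × 622 = 440 × 622 mm

440 × 622 mm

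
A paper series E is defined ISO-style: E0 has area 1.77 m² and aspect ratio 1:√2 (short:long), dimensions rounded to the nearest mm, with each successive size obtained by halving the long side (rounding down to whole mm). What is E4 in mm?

Let E0's short side be w mm. w · w√2 = 1.77 m² = 1,770,000 mm², so w ≈ 1118.7 mm and w√2 ≈ 1582.1 mm → E0 = 1119 × 1582 mm.
E1: ⌊1582/2⌋ × 1119 = 791 × 1119 mm
E2: ⌊1119/2⌋ × 791 = 559 × 791 mm
E3: ⌊791/2⌋ × 559 = 395 × 559 mm
E4: ⌊559/2⌋ × 395 = 279 × 395 mm

279 × 395 mm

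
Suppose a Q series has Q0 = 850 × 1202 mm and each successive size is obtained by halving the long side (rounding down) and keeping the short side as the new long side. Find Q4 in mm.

212 × 300 mm

Q1: ⌊1202/2⌋ × 850 = 601 × 850 mm
Q2: ⌊850/2⌋ × 601 = 425 × 601 mm
Q3: ⌊601/2⌋ × 425 = 300 × 425 mm
Q4: ⌊425/2⌋ × 300 = 212 × 300 mm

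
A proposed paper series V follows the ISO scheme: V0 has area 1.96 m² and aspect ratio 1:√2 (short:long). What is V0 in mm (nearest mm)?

Let the short side be w mm. Then w · w√2 = 1.96 m² = 1,960,000 mm².
w² = 1,960,000/√2, so w ≈ 1177.3 mm; long side = w√2 ≈ 1664.9 mm.

1177 × 1665 mm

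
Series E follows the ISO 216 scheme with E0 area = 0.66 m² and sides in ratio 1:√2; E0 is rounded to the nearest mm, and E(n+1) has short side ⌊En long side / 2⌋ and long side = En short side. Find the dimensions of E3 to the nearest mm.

241 × 341 mm

Let E0's short side be w mm. w · w√2 = 0.66 m² = 660,000 mm², so w ≈ 683.1 mm and w√2 ≈ 966.1 mm → E0 = 683 × 966 mm.
E1: ⌊966/2⌋ × 683 = 483 × 683 mm
E2: ⌊683/2⌋ × 483 = 341 × 483 mm
E3: ⌊483/2⌋ × 341 = 241 × 341 mm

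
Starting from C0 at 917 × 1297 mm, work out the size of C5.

162 × 229 mm

C1: ⌊1297/2⌋ × 917 = 648 × 917 mm
C2: ⌊917/2⌋ × 648 = 458 × 648 mm
C3: ⌊648/2⌋ × 458 = 324 × 458 mm
C4: ⌊458/2⌋ × 324 = 229 × 324 mm
C5: ⌊324/2⌋ × 229 = 162 × 229 mm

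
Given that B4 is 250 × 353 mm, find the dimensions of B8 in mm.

B5: ⌊353/2⌋ × 250 = 176 × 250 mm
B6: ⌊250/2⌋ × 176 = 125 × 176 mm
B7: ⌊176/2⌋ × 125 = 88 × 125 mm
B8: ⌊125/2⌋ × 88 = 62 × 88 mm

62 × 88 mm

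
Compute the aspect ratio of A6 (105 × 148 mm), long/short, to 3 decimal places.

148 / 105 = 1.410
ISO 216 targets √2 ≈ 1.414; the -0.005 deviation is from mm rounding.

1.410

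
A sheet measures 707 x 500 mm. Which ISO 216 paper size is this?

B2 (500 × 707 mm)

Aspect ratio 707/500 ≈ 1.414 — close to the ISO √2 ≈ 1.414.
In the B-series (B0 = 1000 × 1414 mm): B2 = 500 × 707 mm.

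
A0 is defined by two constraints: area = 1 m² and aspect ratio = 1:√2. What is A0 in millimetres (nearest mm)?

Let the short side be w mm. Then the long side is w√2 and w · w√2 = 10⁶ mm².
w² = 10⁶/√2, so w = 1000 / 2^(1/4) ≈ 840.9 mm; long side = 1000 · 2^(1/4) ≈ 1189.2 mm.

841 × 1189 mm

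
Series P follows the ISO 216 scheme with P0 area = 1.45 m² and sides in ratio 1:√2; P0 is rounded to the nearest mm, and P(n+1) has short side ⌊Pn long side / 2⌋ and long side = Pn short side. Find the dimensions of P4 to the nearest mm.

Let P0's short side be w mm. w · w√2 = 1.45 m² = 1,450,000 mm², so w ≈ 1012.6 mm and w√2 ≈ 1432.0 mm → P0 = 1013 × 1432 mm.
P1: ⌊1432/2⌋ × 1013 = 716 × 1013 mm
P2: ⌊1013/2⌋ × 716 = 506 × 716 mm
P3: ⌊716/2⌋ × 506 = 358 × 506 mm
P4: ⌊506/2⌋ × 358 = 253 × 358 mm

253 × 358 mm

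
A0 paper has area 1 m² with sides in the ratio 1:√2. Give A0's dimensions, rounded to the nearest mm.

Let the short side be w mm. Then the long side is w√2 and w · w√2 = 10⁶ mm².
w² = 10⁶/√2, so w = 1000 / 2^(1/4) ≈ 840.9 mm; long side = 1000 · 2^(1/4) ≈ 1189.2 mm.

841 × 1189 mm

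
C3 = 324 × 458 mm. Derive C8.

C4: ⌊458/2⌋ × 324 = 229 × 324 mm
C5: ⌊324/2⌋ × 229 = 162 × 229 mm
C6: ⌊229/2⌋ × 162 = 114 × 162 mm
C7: ⌊162/2⌋ × 114 = 81 × 114 mm
C8: ⌊114/2⌋ × 81 = 57 × 81 mm

57 × 81 mm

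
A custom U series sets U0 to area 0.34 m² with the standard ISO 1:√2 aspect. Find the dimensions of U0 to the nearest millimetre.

Let the short side be w mm. Then w · w√2 = 0.34 m² = 340,000 mm².
w² = 340,000/√2, so w ≈ 490.3 mm; long side = w√2 ≈ 693.4 mm.

490 × 693 mm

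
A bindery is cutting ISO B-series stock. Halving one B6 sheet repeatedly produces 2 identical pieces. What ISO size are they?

B7

2 = 2^1, so 1 halving step.
B6 → B7 → … → B7 after 1 step.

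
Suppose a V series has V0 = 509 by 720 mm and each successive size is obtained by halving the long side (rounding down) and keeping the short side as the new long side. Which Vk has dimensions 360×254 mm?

V0: 509 × 720 mm
V1: 360 × 509 mm
V2: 254 × 360 mm
V3: 180 × 254 mm
→ matches V2.

V2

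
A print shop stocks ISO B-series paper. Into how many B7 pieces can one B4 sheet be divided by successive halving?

8

B4 = 250 × 353 mm; B7 = 88 × 125 mm.
Each halving step doubles the count; 3 steps from B4 to B7.
2^3 = 8.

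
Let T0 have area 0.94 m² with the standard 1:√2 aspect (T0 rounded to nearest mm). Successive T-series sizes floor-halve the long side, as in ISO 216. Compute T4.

203 × 288 mm

Let T0's short side be w mm. w · w√2 = 0.94 m² = 940,000 mm², so w ≈ 815.3 mm and w√2 ≈ 1153.0 mm → T0 = 815 × 1153 mm.
T1: ⌊1153/2⌋ × 815 = 576 × 815 mm
T2: ⌊815/2⌋ × 576 = 407 × 576 mm
T3: ⌊576/2⌋ × 407 = 288 × 407 mm
T4: ⌊407/2⌋ × 288 = 203 × 288 mm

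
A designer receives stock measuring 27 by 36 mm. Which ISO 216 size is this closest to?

A10 (26 × 37 mm)

Aspect ratio 36/27 ≈ 1.333 (ISO target is √2 ≈ 1.414).
In the A-series (A0 area = 1 m²): A10 = 26 × 37 mm.
Off by 2 mm total — nearest standard size.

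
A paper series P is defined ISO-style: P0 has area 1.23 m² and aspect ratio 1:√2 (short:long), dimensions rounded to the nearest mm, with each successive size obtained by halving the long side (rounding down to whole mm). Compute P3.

Let P0's short side be w mm. w · w√2 = 1.23 m² = 1,230,000 mm², so w ≈ 932.6 mm and w√2 ≈ 1318.9 mm → P0 = 933 × 1319 mm.
P1: ⌊1319/2⌋ × 933 = 659 × 933 mm
P2: ⌊933/2⌋ × 659 = 466 × 659 mm
P3: ⌊659/2⌋ × 466 = 329 × 466 mm

329 × 466 mm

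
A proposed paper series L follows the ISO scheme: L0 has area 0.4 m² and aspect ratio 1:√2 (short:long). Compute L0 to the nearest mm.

532 × 752 mm

Let the short side be w mm. Then w · w√2 = 0.4 m² = 400,000 mm².
w² = 400,000/√2, so w ≈ 531.8 mm; long side = w√2 ≈ 752.1 mm.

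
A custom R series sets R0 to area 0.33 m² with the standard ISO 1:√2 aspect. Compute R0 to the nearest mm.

483 × 683 mm

Let the short side be w mm. Then w · w√2 = 0.33 m² = 330,000 mm².
w² = 330,000/√2, so w ≈ 483.1 mm; long side = w√2 ≈ 683.1 mm.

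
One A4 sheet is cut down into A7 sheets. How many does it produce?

A4 = 210 × 297 mm; A7 = 74 × 105 mm.
Each halving step doubles the count; 3 steps from A4 to A7.
2^3 = 8.

8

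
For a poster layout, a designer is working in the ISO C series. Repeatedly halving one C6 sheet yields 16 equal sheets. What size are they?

C10

16 = 2^4, so 4 halving steps.
C6 → C7 → … → C10 after 4 steps.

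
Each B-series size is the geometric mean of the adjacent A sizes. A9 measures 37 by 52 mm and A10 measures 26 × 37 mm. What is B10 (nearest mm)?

31 × 44 mm

Short side: √(37 · 26) = √962 ≈ 31.0 → 31 mm
Long side: √(52 · 37) = √1924 ≈ 43.9 → 44 mm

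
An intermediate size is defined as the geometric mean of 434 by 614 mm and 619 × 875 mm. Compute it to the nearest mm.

Short side: √(434 · 619) = √268646 ≈ 518.3 → 518 mm
Long side: √(614 · 875) = √537250 ≈ 733.0 → 733 mm

518 × 733 mm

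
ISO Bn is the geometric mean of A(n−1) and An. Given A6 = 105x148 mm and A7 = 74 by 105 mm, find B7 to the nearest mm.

88 × 125 mm

Short side: √(105 · 74) = √7770 ≈ 88.1 → 88 mm
Long side: √(148 · 105) = √15540 ≈ 124.7 → 125 mm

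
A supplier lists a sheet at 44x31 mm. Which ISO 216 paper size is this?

B10 (31 × 44 mm)

Aspect ratio 44/31 ≈ 1.419 — close to the ISO √2 ≈ 1.414.
In the B-series (B0 = 1000 × 1414 mm): B10 = 31 × 44 mm.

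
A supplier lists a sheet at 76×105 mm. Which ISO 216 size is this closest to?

A7 (74 × 105 mm)

Aspect ratio 105/76 ≈ 1.382 (ISO target is √2 ≈ 1.414).
In the A-series (A0 area = 1 m²): A7 = 74 × 105 mm.
Off by 2 mm total — nearest standard size.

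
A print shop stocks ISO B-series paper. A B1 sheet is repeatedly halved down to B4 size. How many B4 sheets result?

8

B1 = 707 × 1000 mm; B4 = 250 × 353 mm.
Each halving step doubles the count; 3 steps from B1 to B4.
2^3 = 8.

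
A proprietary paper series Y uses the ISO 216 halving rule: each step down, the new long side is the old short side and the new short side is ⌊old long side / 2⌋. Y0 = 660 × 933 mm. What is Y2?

330 × 466 mm

Y1: ⌊933/2⌋ × 660 = 466 × 660 mm
Y2: ⌊660/2⌋ × 466 = 330 × 466 mm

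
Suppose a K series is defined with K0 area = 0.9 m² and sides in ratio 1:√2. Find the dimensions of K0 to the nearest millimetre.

Let the short side be w mm. Then w · w√2 = 0.9 m² = 900,000 mm².
w² = 900,000/√2, so w ≈ 797.7 mm; long side = w√2 ≈ 1128.2 mm.

798 × 1128 mm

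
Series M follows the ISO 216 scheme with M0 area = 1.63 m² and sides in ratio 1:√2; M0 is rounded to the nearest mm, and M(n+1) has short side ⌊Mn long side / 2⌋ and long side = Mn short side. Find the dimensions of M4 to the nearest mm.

268 × 379 mm

Let M0's short side be w mm. w · w√2 = 1.63 m² = 1,630,000 mm², so w ≈ 1073.6 mm and w√2 ≈ 1518.3 mm → M0 = 1074 × 1518 mm.
M1: ⌊1518/2⌋ × 1074 = 759 × 1074 mm
M2: ⌊1074/2⌋ × 759 = 537 × 759 mm
M3: ⌊759/2⌋ × 537 = 379 × 537 mm
M4: ⌊537/2⌋ × 379 = 268 × 379 mm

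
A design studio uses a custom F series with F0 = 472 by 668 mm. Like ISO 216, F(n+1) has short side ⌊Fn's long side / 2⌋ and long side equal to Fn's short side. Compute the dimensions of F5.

83 × 118 mm

F1: ⌊668/2⌋ × 472 = 334 × 472 mm
F2: ⌊472/2⌋ × 334 = 236 × 334 mm
F3: ⌊334/2⌋ × 236 = 167 × 236 mm
F4: ⌊236/2⌋ × 167 = 118 × 167 mm
F5: ⌊167/2⌋ × 118 = 83 × 118 mm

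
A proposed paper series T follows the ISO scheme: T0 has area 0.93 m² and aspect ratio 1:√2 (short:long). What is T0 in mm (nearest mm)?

Let the short side be w mm. Then w · w√2 = 0.93 m² = 930,000 mm².
w² = 930,000/√2, so w ≈ 810.9 mm; long side = w√2 ≈ 1146.8 mm.

811 × 1147 mm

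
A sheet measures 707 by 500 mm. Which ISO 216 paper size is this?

B2 (500 × 707 mm)

Aspect ratio 707/500 ≈ 1.414 — close to the ISO √2 ≈ 1.414.
In the B-series (B0 = 1000 × 1414 mm): B2 = 500 × 707 mm.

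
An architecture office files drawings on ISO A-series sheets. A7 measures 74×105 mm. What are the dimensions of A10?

A8: ⌊105/2⌋ × 74 = 52 × 74 mm
A9: ⌊74/2⌋ × 52 = 37 × 52 mm
A10: ⌊52/2⌋ × 37 = 26 × 37 mm

26 × 37 mm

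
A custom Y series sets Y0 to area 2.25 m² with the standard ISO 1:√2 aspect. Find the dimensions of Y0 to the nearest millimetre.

1261 × 1784 mm

Let the short side be w mm. Then w · w√2 = 2.25 m² = 2,250,000 mm².
w² = 2,250,000/√2, so w ≈ 1261.3 mm; long side = w√2 ≈ 1783.8 mm.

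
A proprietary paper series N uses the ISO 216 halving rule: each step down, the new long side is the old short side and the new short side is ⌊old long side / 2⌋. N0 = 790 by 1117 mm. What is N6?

N1: ⌊1117/2⌋ × 790 = 558 × 790 mm
N2: ⌊790/2⌋ × 558 = 395 × 558 mm
N3: ⌊558/2⌋ × 395 = 279 × 395 mm
N4: ⌊395/2⌋ × 279 = 197 × 279 mm
N5: ⌊279/2⌋ × 197 = 139 × 197 mm
N6: ⌊197/2⌋ × 139 = 98 × 139 mm

98 × 139 mm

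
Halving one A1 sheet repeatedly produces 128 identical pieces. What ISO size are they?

128 = 2^7, so 7 halving steps.
A1 → A2 → … → A8 after 7 steps.

A8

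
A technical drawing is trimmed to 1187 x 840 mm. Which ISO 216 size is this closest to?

A0 (841 × 1189 mm)

Aspect ratio 1187/840 ≈ 1.413 — close to the ISO √2 ≈ 1.414.
In the A-series (A0 area = 1 m²): A0 = 841 × 1189 mm.
Off by 3 mm total — nearest standard size.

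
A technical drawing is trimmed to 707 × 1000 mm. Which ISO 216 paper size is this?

Aspect ratio 1000/707 ≈ 1.414 — close to the ISO √2 ≈ 1.414.
In the B-series (B0 = 1000 × 1414 mm): B1 = 707 × 1000 mm.

B1 (707 × 1000 mm)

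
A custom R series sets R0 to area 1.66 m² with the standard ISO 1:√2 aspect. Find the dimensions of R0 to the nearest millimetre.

Let the short side be w mm. Then w · w√2 = 1.66 m² = 1,660,000 mm².
w² = 1,660,000/√2, so w ≈ 1083.4 mm; long side = w√2 ≈ 1532.2 mm.

1083 × 1532 mm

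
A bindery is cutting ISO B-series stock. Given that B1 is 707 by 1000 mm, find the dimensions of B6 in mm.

B2: ⌊1000/2⌋ × 707 = 500 × 707 mm
B3: ⌊707/2⌋ × 500 = 353 × 500 mm
B4: ⌊500/2⌋ × 353 = 250 × 353 mm
B5: ⌊353/2⌋ × 250 = 176 × 250 mm
B6: ⌊250/2⌋ × 176 = 125 × 176 mm

125 × 176 mm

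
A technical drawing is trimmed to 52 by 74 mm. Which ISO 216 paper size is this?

A8 (52 × 74 mm)

Aspect ratio 74/52 ≈ 1.423 — close to the ISO √2 ≈ 1.414.
In the A-series (A0 area = 1 m²): A8 = 52 × 74 mm.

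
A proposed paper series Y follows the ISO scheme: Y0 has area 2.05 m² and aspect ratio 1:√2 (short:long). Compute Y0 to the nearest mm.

1204 × 1703 mm

Let the short side be w mm. Then w · w√2 = 2.05 m² = 2,050,000 mm².
w² = 2,050,000/√2, so w ≈ 1204.0 mm; long side = w√2 ≈ 1702.7 mm.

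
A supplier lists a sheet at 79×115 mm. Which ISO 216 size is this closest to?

Aspect ratio 115/79 ≈ 1.456 (ISO target is √2 ≈ 1.414).
In the C-series (envelope sizes, between A and B): C7 = 81 × 114 mm.
Off by 3 mm total — nearest standard size.

C7 (81 × 114 mm)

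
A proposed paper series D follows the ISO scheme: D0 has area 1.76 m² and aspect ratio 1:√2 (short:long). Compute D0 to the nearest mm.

Let the short side be w mm. Then w · w√2 = 1.76 m² = 1,760,000 mm².
w² = 1,760,000/√2, so w ≈ 1115.6 mm; long side = w√2 ≈ 1577.7 mm.

1116 × 1578 mm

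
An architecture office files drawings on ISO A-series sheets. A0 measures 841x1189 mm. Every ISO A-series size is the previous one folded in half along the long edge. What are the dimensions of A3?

A1: ⌊1189/2⌋ × 841 = 594 × 841 mm
A2: ⌊841/2⌋ × 594 = 420 × 594 mm
A3: ⌊594/2⌋ × 420 = 297 × 420 mm

297 × 420 mm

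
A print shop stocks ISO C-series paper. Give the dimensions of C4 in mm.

C0 = 917 × 1297 mm (C0 is the geometric mean of A0 and B0, aspect 1:√2).
C1: ⌊1297/2⌋ × 917 = 648 × 917 mm
C2: ⌊917/2⌋ × 648 = 458 × 648 mm
C3: ⌊648/2⌋ × 458 = 324 × 458 mm
C4: ⌊458/2⌋ × 324 = 229 × 324 mm

229 × 324 mm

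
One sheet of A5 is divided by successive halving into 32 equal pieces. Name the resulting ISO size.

A10

32 = 2^5, so 5 halving steps.
A5 → A6 → … → A10 after 5 steps.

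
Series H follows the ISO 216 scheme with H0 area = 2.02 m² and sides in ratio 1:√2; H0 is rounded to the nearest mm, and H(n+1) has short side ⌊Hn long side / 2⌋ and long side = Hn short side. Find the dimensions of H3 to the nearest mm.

422 × 597 mm

Let H0's short side be w mm. w · w√2 = 2.02 m² = 2,020,000 mm², so w ≈ 1195.1 mm and w√2 ≈ 1690.2 mm → H0 = 1195 × 1690 mm.
H1: ⌊1690/2⌋ × 1195 = 845 × 1195 mm
H2: ⌊1195/2⌋ × 845 = 597 × 845 mm
H3: ⌊845/2⌋ × 597 = 422 × 597 mm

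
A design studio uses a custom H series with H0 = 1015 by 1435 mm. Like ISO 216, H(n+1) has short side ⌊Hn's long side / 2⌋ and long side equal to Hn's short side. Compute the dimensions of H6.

126 × 179 mm

H1 = 717 × 1015 mm (from H0 by 1 halving).
H2: ⌊1015/2⌋ × 717 = 507 × 717 mm
H3: ⌊717/2⌋ × 507 = 358 × 507 mm
H4: ⌊507/2⌋ × 358 = 253 × 358 mm
H5: ⌊358/2⌋ × 253 = 179 × 253 mm
H6: ⌊253/2⌋ × 179 = 126 × 179 mm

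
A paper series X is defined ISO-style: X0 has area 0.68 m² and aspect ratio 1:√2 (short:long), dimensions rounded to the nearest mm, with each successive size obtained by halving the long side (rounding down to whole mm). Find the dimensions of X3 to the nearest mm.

245 × 346 mm

Let X0's short side be w mm. w · w√2 = 0.68 m² = 680,000 mm², so w ≈ 693.4 mm and w√2 ≈ 980.6 mm → X0 = 693 × 981 mm.
X1: ⌊981/2⌋ × 693 = 490 × 693 mm
X2: ⌊693/2⌋ × 490 = 346 × 490 mm
X3: ⌊490/2⌋ × 346 = 245 × 346 mm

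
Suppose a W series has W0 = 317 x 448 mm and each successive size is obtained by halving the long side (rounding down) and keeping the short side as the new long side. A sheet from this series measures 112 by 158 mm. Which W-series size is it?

W0: 317 × 448 mm
W1: 224 × 317 mm
W2: 158 × 224 mm
W3: 112 × 158 mm
W4: 79 × 112 mm
→ matches W3.

W3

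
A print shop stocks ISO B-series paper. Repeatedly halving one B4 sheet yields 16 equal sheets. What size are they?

16 = 2^4, so 4 halving steps.
B4 → B5 → … → B8 after 4 steps.

B8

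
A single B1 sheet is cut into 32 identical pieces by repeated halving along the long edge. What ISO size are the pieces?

B6

32 = 2^5, so 5 halving steps.
B1 → B2 → … → B6 after 5 steps.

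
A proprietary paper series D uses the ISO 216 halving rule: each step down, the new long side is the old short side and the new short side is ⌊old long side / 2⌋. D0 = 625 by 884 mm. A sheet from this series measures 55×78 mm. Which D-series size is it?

D0: 625 × 884 mm
D1: 442 × 625 mm
D2: 312 × 442 mm
D3: 221 × 312 mm
D4: 156 × 221 mm
D5: 110 × 156 mm
D6: 78 × 110 mm
D7: 55 × 78 mm
D8: 39 × 55 mm
→ matches D7.

D7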